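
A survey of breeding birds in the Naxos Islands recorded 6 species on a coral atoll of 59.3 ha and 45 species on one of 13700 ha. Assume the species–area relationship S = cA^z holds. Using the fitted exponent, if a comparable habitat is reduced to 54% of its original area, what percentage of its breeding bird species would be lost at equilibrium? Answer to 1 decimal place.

z = ln(45/6) / ln(13700/59.3) = 2.0149 / 5.4425 = 0.3702
S_new/S_old = (A_new/A_old)^z = 0.54^0.3702 = exp(0.3702 × -0.6162) = 0.796
Fraction lost = 1 − 0.796 = 0.204

20.4%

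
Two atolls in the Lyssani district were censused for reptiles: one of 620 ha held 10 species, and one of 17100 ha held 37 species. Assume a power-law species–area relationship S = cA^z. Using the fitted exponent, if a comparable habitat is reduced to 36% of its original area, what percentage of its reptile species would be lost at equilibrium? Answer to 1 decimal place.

z = ln(37/10) / ln(17100/620) = 1.3083 / 3.3171 = 0.3944
S_new/S_old = (A_new/A_old)^z = 0.36^0.3944 = exp(0.3944 × -1.0217) = 0.6683
Fraction lost = 1 − 0.6683 = 0.3317

33.2%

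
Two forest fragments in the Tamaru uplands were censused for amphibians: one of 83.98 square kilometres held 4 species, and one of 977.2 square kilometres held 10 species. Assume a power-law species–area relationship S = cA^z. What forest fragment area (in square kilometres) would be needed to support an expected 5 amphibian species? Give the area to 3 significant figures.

153 square kilometres

z = ln(10/4) / ln(977.2/83.98) = 0.9163 / 2.4541 = 0.3734
c = 4 / 83.98^0.3734 = 4 / 5.229 = 0.7649
A = (5/0.7649)^(1/0.3734) ⇒ ln A = ln(6.536)/0.3734 = 5.0282
A = e^5.0282 ≈ 152.7 square kilometres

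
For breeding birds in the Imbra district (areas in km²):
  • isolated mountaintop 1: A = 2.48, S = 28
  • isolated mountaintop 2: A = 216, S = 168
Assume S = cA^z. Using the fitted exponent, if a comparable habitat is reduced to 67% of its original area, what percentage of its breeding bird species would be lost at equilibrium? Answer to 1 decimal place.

14.8%

z = ln(168/28) / ln(216/2.48) = 1.7918 / 4.4670 = 0.4011
S_new/S_old = (A_new/A_old)^z = 0.67^0.4011 = exp(0.4011 × -0.4005) = 0.8516
Fraction lost = 1 − 0.8516 = 0.1484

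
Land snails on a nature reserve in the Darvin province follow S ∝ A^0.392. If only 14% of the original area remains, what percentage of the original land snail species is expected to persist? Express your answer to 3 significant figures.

46.3%

S_new/S_old = (A_new/A_old)^z = 0.14^0.392
= exp(0.392 × ln 0.14) = exp(0.392 × -1.9661) = exp(-0.7707) ≈ 0.4627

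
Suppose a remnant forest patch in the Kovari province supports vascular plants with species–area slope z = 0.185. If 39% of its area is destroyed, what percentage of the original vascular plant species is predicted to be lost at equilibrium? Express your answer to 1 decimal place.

8.7%

S_new/S_old = (A_new/A_old)^z = 0.61^0.185
= exp(0.185 × ln 0.61) = exp(0.185 × -0.4943) = exp(-0.0914) ≈ 0.9126
Fraction lost = 1 − 0.9126 = 0.08739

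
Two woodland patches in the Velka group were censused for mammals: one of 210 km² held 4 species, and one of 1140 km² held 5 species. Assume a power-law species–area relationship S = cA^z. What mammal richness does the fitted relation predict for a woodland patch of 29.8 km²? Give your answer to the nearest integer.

3

z = ln(5/4) / ln(1140/210) = 0.2231 / 1.6917 = 0.1319
c = 4 / 210^0.1319 = 4 / 2.024 = 1.976
S₃ = 1.976 × 29.8^0.1319 = 1.976 × 1.565 ≈ 3.092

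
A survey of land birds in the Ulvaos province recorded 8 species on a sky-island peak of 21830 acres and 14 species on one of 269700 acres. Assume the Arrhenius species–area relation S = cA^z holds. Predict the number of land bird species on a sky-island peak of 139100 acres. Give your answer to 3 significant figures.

z = ln(14/8) / ln(269700/21830) = 0.5596 / 2.5140 = 0.2226
c = 8 / 21830^0.2226 = 8 / 9.244 = 0.8654
S₃ = 0.8654 × 139100^0.2226 = 0.8654 × 13.96 ≈ 12.08

12.1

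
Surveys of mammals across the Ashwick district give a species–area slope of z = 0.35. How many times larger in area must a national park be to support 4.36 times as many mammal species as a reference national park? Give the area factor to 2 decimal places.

67.16

(A₂/A₁)^0.35 = 4.36, so A₂/A₁ = 4.36^(1/0.35) = 4.36^2.857
ln(A₂/A₁) = ln 4.36 / 0.35 = 1.4725 / 0.35 = 4.2071
A₂/A₁ = e^4.2071 ≈ 67.16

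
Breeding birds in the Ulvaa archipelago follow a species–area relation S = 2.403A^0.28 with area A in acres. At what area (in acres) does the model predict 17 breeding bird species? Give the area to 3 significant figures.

1080 acres

17 = 2.403 × A^0.28  ⇒  A^0.28 = 17/2.403 = 7.074
ln A = ln(7.074) / 0.28 = 1.9565 / 0.28 = 6.9875
A = e^6.9875 ≈ 1083 acres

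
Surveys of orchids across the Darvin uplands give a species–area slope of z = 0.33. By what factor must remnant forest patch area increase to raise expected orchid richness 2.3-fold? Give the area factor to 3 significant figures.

12.5

(A₂/A₁)^0.33 = 2.3, so A₂/A₁ = 2.3^(1/0.33) = 2.3^3.03
ln(A₂/A₁) = ln 2.3 / 0.33 = 0.8329 / 0.33 = 2.5240
A₂/A₁ = e^2.5240 ≈ 12.48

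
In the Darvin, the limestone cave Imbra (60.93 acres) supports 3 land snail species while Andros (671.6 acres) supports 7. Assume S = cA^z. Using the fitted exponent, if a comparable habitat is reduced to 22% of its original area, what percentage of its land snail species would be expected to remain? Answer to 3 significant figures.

z = ln(7/3) / ln(671.6/60.93) = 0.8473 / 2.3999 = 0.3531
S_new/S_old = (A_new/A_old)^z = 0.22^0.3531 = exp(0.3531 × -1.5141) = 0.5859

58.6%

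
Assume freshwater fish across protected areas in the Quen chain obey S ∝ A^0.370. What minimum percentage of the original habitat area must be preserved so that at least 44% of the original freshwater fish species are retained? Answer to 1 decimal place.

Need (A_new/A_old)^0.37 = 0.44, so A_new/A_old = 0.44^(1/0.37) = 0.44^2.703
ln(A_new/A_old) = ln 0.44 / 0.37 = -0.8210 / 0.37 = -2.2189
A_new/A_old = e^-2.2189 ≈ 0.1087

10.9%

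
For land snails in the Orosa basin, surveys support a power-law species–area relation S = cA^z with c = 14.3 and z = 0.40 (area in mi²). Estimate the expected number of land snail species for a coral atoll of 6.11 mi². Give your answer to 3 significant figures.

29.5

S = 14.3 × 6.11^0.4
ln S = ln 14.3 + 0.4 × ln 6.11 = 2.6603 + 0.4 × 1.8099 = 3.3842
S = e^3.3842 ≈ 29.5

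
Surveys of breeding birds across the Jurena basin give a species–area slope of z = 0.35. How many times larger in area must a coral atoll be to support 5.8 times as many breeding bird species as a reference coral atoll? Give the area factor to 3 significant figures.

(A₂/A₁)^0.35 = 5.8, so A₂/A₁ = 5.8^(1/0.35) = 5.8^2.857
ln(A₂/A₁) = ln 5.8 / 0.35 = 1.7579 / 0.35 = 5.0225
A₂/A₁ = e^5.0225 ≈ 151.8

152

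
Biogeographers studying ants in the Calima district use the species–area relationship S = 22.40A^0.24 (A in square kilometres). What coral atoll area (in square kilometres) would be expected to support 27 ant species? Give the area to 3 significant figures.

27 = 22.4 × A^0.24  ⇒  A^0.24 = 27/22.4 = 1.205
ln A = ln(1.205) / 0.24 = 0.1868 / 0.24 = 0.7782
A = e^0.7782 ≈ 2.178 square kilometres

2.18 square kilometres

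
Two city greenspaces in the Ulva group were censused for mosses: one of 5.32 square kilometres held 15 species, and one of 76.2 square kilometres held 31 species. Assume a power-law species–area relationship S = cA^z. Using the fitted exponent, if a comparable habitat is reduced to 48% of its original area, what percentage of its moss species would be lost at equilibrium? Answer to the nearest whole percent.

18%

z = ln(31/15) / ln(76.2/5.32) = 0.7259 / 2.6619 = 0.2727
S_new/S_old = (A_new/A_old)^z = 0.48^0.2727 = exp(0.2727 × -0.7340) = 0.8186
Fraction lost = 1 − 0.8186 = 0.1814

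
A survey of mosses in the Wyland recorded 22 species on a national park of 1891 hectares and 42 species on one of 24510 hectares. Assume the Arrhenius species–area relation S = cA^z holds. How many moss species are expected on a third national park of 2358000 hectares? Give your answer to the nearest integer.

133

z = ln(42/22) / ln(24510/1891) = 0.6466 / 2.5620 = 0.2524
c = 22 / 1891^0.2524 = 22 / 6.715 = 3.276
S₃ = 3.276 × 2358000^0.2524 = 3.276 × 40.59 ≈ 133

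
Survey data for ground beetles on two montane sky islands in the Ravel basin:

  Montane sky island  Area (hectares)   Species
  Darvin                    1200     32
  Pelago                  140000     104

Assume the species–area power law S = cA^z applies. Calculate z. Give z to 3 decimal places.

Taking logs: ln S = ln c + z ln A, so z = (ln S₂ − ln S₁)/(ln A₂ − ln A₁).
z = ln(104/32) / ln(140000/1200) = ln(3.25) / ln(116.7) = 1.1787 / 4.7593 = 0.2477

0.248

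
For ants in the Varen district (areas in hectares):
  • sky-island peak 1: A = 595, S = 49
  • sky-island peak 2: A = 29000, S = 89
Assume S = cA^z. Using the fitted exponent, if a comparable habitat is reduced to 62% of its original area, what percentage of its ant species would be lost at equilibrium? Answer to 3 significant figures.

z = ln(89/49) / ln(29000/595) = 0.5968 / 3.8865 = 0.1536
S_new/S_old = (A_new/A_old)^z = 0.62^0.1536 = exp(0.1536 × -0.4780) = 0.9292
Fraction lost = 1 − 0.9292 = 0.07078

7.08%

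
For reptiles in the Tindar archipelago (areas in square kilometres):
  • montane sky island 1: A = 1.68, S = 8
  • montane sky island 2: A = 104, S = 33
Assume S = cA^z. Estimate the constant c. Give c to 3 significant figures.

6.69

z = ln(S₂/S₁) / ln(A₂/A₁) = ln(33/8) / ln(104/1.68) = 1.4171 / 4.1256 = 0.3435
c = S₁ / A₁^z = 8 / 1.68^0.3435 = 8 / 1.195 = 6.694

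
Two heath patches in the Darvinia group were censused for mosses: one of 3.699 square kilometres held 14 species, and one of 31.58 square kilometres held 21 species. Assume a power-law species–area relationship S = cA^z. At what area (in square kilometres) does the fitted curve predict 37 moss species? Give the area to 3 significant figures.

z = ln(21/14) / ln(31.58/3.699) = 0.4055 / 2.1445 = 0.1891
c = 14 / 3.699^0.1891 = 14 / 1.281 = 10.93
A = (37/10.93)^(1/0.1891) ⇒ ln A = ln(3.384)/0.1891 = 6.4481
A = e^6.4481 ≈ 631.5 square kilometres

632 square kilometres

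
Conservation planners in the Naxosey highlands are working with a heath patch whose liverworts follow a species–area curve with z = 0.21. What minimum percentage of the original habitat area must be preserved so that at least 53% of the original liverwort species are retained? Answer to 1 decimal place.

4.9%

Need (A_new/A_old)^0.21 = 0.53, so A_new/A_old = 0.53^(1/0.21) = 0.53^4.762
ln(A_new/A_old) = ln 0.53 / 0.21 = -0.6349 / 0.21 = -3.0232
A_new/A_old = e^-3.0232 ≈ 0.04864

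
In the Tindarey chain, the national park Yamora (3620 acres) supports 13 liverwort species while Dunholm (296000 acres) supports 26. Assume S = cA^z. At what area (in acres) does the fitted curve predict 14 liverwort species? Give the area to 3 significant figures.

z = ln(26/13) / ln(296000/3620) = 0.6931 / 4.4039 = 0.1574
c = 13 / 3620^0.1574 = 13 / 3.632 = 3.579
A = (14/3.579)^(1/0.1574) ⇒ ln A = ln(3.911)/0.1574 = 8.6651
A = e^8.6651 ≈ 5797 acres

5800 acres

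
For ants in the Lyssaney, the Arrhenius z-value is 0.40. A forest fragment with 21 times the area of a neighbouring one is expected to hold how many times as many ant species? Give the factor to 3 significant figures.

S₂/S₁ = (A₂/A₁)^z = 21^0.4
ln(S₂/S₁) = 0.4 × ln 21 = 0.4 × 3.0445 = 1.2178
S₂/S₁ = e^1.2178 ≈ 3.38

3.38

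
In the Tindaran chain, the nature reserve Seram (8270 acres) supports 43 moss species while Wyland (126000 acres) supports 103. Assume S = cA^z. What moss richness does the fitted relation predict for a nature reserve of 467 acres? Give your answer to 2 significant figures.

z = ln(103/43) / ln(126000/8270) = 0.8735 / 2.7236 = 0.3207
c = 43 / 8270^0.3207 = 43 / 18.05 = 2.383
S₃ = 2.383 × 467^0.3207 = 2.383 × 7.18 ≈ 17.11

17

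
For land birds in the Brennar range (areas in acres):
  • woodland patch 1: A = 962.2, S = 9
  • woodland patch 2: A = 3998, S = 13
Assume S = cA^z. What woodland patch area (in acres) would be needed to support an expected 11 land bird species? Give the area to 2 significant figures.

2100 acres

z = ln(13/9) / ln(3998/962.2) = 0.3677 / 1.4243 = 0.2582
c = 9 / 962.2^0.2582 = 9 / 5.891 = 1.528
A = (11/1.528)^(1/0.2582) ⇒ ln A = ln(7.2)/0.2582 = 7.6465
A = e^7.6465 ≈ 2093 acres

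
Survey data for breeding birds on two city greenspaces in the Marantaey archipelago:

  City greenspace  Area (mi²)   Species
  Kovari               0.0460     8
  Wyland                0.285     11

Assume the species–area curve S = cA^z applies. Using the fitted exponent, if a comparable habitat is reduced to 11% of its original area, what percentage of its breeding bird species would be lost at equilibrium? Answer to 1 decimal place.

z = ln(11/8) / ln(0.285/0.046) = 0.3185 / 1.8238 = 0.1746
S_new/S_old = (A_new/A_old)^z = 0.11^0.1746 = exp(0.1746 × -2.2073) = 0.6802
Fraction lost = 1 − 0.6802 = 0.3198

32.0%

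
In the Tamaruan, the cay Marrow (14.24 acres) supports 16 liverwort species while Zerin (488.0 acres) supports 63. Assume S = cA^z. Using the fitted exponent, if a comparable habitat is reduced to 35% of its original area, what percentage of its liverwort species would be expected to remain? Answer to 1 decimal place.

z = ln(63/16) / ln(488/14.24) = 1.3705 / 3.5343 = 0.3878
S_new/S_old = (A_new/A_old)^z = 0.35^0.3878 = exp(0.3878 × -1.0498) = 0.6656

66.6%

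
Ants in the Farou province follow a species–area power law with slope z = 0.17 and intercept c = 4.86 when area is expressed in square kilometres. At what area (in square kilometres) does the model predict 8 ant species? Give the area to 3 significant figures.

8 = 4.86 × A^0.17  ⇒  A^0.17 = 8/4.86 = 1.646
ln A = ln(1.646) / 0.17 = 0.4984 / 0.17 = 2.9318
A = e^2.9318 ≈ 18.76 square kilometres

18.8 square kilometres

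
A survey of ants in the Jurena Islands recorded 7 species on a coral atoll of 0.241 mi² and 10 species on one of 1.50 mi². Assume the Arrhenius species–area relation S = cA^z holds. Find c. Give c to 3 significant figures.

z = ln(S₂/S₁) / ln(A₂/A₁) = ln(10/7) / ln(1.5/0.241) = 0.3567 / 1.8284 = 0.1951
c = S₁ / A₁^z = 7 / 0.241^0.1951 = 7 / 0.7576 = 9.24

9.24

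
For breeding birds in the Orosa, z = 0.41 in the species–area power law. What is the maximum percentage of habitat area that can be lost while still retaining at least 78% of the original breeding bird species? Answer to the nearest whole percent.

Need (A_new/A_old)^0.41 = 0.78, so A_new/A_old = 0.78^(1/0.41) = 0.78^2.439
ln(A_new/A_old) = ln 0.78 / 0.41 = -0.2485 / 0.41 = -0.6060
A_new/A_old = e^-0.6060 ≈ 0.5455
Fraction that can be lost = 1 − 0.5455 = 0.4545

45%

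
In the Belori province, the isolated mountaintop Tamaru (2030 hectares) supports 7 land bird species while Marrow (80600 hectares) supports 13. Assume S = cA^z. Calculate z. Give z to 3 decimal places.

0.168

Taking logs: ln S = ln c + z ln A, so z = (ln S₂ − ln S₁)/(ln A₂ − ln A₁).
z = ln(13/7) / ln(80600/2030) = ln(1.857) / ln(39.7) = 0.6190 / 3.6815 = 0.1682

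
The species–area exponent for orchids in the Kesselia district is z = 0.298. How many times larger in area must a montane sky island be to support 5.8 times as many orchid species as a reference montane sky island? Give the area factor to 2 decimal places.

364.62

(A₂/A₁)^0.298 = 5.8, so A₂/A₁ = 5.8^(1/0.298) = 5.8^3.356
ln(A₂/A₁) = ln 5.8 / 0.298 = 1.7579 / 0.298 = 5.8989
A₂/A₁ = e^5.8989 ≈ 364.6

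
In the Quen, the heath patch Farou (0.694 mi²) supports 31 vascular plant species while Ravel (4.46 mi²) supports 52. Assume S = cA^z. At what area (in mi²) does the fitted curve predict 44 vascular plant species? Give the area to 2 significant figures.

2.4 mi²

z = ln(52/31) / ln(4.46/0.694) = 0.5173 / 1.8604 = 0.2780
c = 31 / 0.694^0.2780 = 31 / 0.9034 = 34.31
A = (44/34.31)^(1/0.2780) ⇒ ln A = ln(1.282)/0.2780 = 0.8943
A = e^0.8943 ≈ 2.446 mi²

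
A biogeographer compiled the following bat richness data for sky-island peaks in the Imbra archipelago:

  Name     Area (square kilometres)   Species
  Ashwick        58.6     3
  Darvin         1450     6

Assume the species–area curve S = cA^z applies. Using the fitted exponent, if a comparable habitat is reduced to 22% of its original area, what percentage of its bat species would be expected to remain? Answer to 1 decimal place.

z = ln(6/3) / ln(1450/58.6) = 0.6931 / 3.2086 = 0.2160
S_new/S_old = (A_new/A_old)^z = 0.22^0.2160 = exp(0.2160 × -1.5141) = 0.721

72.1%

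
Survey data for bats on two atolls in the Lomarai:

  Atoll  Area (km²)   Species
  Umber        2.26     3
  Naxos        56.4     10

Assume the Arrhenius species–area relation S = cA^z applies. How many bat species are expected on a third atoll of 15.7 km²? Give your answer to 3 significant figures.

6.20

z = ln(10/3) / ln(56.4/2.26) = 1.2040 / 3.2171 = 0.3742
c = 3 / 2.26^0.3742 = 3 / 1.357 = 2.211
S₃ = 2.211 × 15.7^0.3742 = 2.211 × 2.803 ≈ 6.197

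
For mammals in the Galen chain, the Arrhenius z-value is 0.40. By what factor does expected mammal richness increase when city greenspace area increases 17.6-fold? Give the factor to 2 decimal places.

S₂/S₁ = (A₂/A₁)^z = 17.6^0.4
ln(S₂/S₁) = 0.4 × ln 17.6 = 0.4 × 2.8679 = 1.1472
S₂/S₁ = e^1.1472 ≈ 3.149

3.15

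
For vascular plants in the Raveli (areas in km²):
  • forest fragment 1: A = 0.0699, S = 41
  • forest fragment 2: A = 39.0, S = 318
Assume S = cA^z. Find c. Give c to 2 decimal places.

z = ln(S₂/S₁) / ln(A₂/A₁) = ln(318/41) / ln(39/0.0699) = 2.0485 / 6.3243 = 0.3239
c = S₁ / A₁^z = 41 / 0.0699^0.3239 = 41 / 0.4224 = 97.07

97.07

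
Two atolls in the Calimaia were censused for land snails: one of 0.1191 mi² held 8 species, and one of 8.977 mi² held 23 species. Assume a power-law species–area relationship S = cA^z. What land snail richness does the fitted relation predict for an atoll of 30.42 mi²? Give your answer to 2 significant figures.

31

z = ln(23/8) / ln(8.977/0.1191) = 1.0561 / 4.3225 = 0.2443
c = 8 / 0.1191^0.2443 = 8 / 0.5946 = 13.45
S₃ = 13.45 × 30.42^0.2443 = 13.45 × 2.303 ≈ 30.99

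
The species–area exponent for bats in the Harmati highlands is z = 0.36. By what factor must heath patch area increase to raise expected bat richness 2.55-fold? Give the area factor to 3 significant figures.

(A₂/A₁)^0.36 = 2.55, so A₂/A₁ = 2.55^(1/0.36) = 2.55^2.778
ln(A₂/A₁) = ln 2.55 / 0.36 = 0.9361 / 0.36 = 2.6003
A₂/A₁ = e^2.6003 ≈ 13.47

13.5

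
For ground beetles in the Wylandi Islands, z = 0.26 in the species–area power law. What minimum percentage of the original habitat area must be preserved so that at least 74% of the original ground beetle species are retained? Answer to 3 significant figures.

Need (A_new/A_old)^0.26 = 0.74, so A_new/A_old = 0.74^(1/0.26) = 0.74^3.846
ln(A_new/A_old) = ln 0.74 / 0.26 = -0.3011 / 0.26 = -1.1581
A_new/A_old = e^-1.1581 ≈ 0.3141

31.4%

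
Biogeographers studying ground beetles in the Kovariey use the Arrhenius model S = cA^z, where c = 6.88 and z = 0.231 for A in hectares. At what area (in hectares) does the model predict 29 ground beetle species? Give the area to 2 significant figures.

510 hectares

29 = 6.88 × A^0.231  ⇒  A^0.231 = 29/6.88 = 4.215
ln A = ln(4.215) / 0.231 = 1.4387 / 0.231 = 6.2280
A = e^6.2280 ≈ 506.8 hectares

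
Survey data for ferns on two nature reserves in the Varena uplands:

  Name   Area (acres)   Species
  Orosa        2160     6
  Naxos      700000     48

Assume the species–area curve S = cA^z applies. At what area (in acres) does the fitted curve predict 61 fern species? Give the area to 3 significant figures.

z = ln(48/6) / ln(700000/2160) = 2.0794 / 5.7810 = 0.3597
c = 6 / 2160^0.3597 = 6 / 15.83 = 0.3791
A = (61/0.3791)^(1/0.3597) ⇒ ln A = ln(160.9)/0.3597 = 14.1251
A = e^14.1251 ≈ 1362921 acres

1360000 acres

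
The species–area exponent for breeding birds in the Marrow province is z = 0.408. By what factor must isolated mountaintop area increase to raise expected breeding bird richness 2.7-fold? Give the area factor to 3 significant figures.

11.4

(A₂/A₁)^0.408 = 2.7, so A₂/A₁ = 2.7^(1/0.408) = 2.7^2.451
ln(A₂/A₁) = ln 2.7 / 0.408 = 0.9933 / 0.408 = 2.4344
A₂/A₁ = e^2.4344 ≈ 11.41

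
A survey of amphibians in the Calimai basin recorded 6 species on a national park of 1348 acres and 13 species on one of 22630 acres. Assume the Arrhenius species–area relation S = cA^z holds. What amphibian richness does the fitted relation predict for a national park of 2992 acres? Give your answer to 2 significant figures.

7.5

z = ln(13/6) / ln(22630/1348) = 0.7732 / 2.8207 = 0.2741
c = 6 / 1348^0.2741 = 6 / 7.209 = 0.8322
S₃ = 0.8322 × 2992^0.2741 = 0.8322 × 8.971 ≈ 7.466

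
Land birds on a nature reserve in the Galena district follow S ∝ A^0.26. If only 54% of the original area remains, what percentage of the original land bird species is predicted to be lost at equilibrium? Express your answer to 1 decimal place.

14.8%

S_new/S_old = (A_new/A_old)^z = 0.54^0.26
= exp(0.26 × ln 0.54) = exp(0.26 × -0.6162) = exp(-0.1602) ≈ 0.852
Fraction lost = 1 − 0.852 = 0.148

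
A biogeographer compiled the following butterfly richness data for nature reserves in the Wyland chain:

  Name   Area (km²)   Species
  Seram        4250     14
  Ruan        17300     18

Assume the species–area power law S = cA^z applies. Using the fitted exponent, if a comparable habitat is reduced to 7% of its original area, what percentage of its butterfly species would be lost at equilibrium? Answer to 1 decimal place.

z = ln(18/14) / ln(17300/4250) = 0.2513 / 1.4038 = 0.1790
S_new/S_old = (A_new/A_old)^z = 0.07^0.1790 = exp(0.1790 × -2.6593) = 0.6212
Fraction lost = 1 − 0.6212 = 0.3788

37.9%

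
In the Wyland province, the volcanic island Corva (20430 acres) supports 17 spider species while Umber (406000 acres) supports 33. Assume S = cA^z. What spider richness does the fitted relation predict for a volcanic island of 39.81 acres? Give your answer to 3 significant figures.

4.26

z = ln(33/17) / ln(406000/20430) = 0.6633 / 2.9893 = 0.2219
c = 17 / 20430^0.2219 = 17 / 9.045 = 1.88
S₃ = 1.88 × 39.81^0.2219 = 1.88 × 2.265 ≈ 4.257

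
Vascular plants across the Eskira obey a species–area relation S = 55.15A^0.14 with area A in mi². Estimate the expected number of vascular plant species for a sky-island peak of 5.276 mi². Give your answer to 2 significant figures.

S = 55.15 × 5.276^0.14 = 55.15 × 1.262 ≈ 69.61

70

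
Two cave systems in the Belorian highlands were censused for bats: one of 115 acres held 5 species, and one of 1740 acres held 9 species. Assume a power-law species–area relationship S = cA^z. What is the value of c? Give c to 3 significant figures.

1.79

z = ln(S₂/S₁) / ln(A₂/A₁) = ln(9/5) / ln(1740/115) = 0.5878 / 2.7167 = 0.2164
c = S₁ / A₁^z = 5 / 115^0.2164 = 5 / 2.792 = 1.791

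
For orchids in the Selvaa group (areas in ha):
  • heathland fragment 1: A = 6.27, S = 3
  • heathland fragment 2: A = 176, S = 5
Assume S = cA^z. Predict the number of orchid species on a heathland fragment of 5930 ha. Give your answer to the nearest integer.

9

z = ln(5/3) / ln(176/6.27) = 0.5108 / 3.3347 = 0.1532
c = 3 / 6.27^0.1532 = 3 / 1.325 = 2.265
S₃ = 2.265 × 5930^0.1532 = 2.265 × 3.784 ≈ 8.57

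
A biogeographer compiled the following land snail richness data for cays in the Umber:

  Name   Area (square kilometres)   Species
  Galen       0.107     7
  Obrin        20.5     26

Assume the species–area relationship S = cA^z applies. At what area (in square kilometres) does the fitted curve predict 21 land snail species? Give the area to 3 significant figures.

z = ln(26/7) / ln(20.5/0.107) = 1.3122 / 5.2554 = 0.2497
c = 7 / 0.107^0.2497 = 7 / 0.5723 = 12.23
A = (21/12.23)^(1/0.2497) ⇒ ln A = ln(1.717)/0.2497 = 2.1651
A = e^2.1651 ≈ 8.715 square kilometres

8.72 square kilometres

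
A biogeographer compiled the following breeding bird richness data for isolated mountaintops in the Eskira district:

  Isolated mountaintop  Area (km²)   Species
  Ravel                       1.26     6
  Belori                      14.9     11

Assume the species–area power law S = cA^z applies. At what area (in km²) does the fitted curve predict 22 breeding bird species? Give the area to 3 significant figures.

z = ln(11/6) / ln(14.9/1.26) = 0.6061 / 2.4702 = 0.2454
c = 6 / 1.26^0.2454 = 6 / 1.058 = 5.669
A = (22/5.669)^(1/0.2454) ⇒ ln A = ln(3.881)/0.2454 = 5.5262
A = e^5.5262 ≈ 251.2 km²

251 km²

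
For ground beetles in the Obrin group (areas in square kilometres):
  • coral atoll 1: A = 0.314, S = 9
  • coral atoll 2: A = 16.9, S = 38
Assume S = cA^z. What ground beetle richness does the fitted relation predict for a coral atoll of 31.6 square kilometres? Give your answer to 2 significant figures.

48

z = ln(38/9) / ln(16.9/0.314) = 1.4404 / 3.9857 = 0.3614
c = 9 / 0.314^0.3614 = 9 / 0.658 = 13.68
S₃ = 13.68 × 31.6^0.3614 = 13.68 × 3.483 ≈ 47.64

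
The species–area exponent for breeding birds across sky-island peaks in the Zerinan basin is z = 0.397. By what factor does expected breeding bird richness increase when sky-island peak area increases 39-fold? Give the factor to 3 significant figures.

4.28

S₂/S₁ = (A₂/A₁)^z = 39^0.397
ln(S₂/S₁) = 0.397 × ln 39 = 0.397 × 3.6636 = 1.4544
S₂/S₁ = e^1.4544 ≈ 4.282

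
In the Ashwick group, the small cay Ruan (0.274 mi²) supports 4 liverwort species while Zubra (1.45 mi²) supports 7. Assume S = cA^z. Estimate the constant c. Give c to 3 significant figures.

z = ln(S₂/S₁) / ln(A₂/A₁) = ln(7/4) / ln(1.45/0.274) = 0.5596 / 1.6662 = 0.3359
c = S₁ / A₁^z = 4 / 0.274^0.3359 = 4 / 0.6474 = 6.179

6.18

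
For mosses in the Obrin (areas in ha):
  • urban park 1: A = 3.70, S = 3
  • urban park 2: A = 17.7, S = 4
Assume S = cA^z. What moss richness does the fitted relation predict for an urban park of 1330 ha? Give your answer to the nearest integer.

9

z = ln(4/3) / ln(17.7/3.7) = 0.2877 / 1.5652 = 0.1838
c = 3 / 3.7^0.1838 = 3 / 1.272 = 2.359
S₃ = 2.359 × 1330^0.1838 = 2.359 × 3.751 ≈ 8.848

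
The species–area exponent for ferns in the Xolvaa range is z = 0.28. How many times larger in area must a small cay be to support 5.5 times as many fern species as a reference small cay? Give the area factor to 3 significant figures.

441

(A₂/A₁)^0.28 = 5.5, so A₂/A₁ = 5.5^(1/0.28) = 5.5^3.571
ln(A₂/A₁) = ln 5.5 / 0.28 = 1.7047 / 0.28 = 6.0884
A₂/A₁ = e^6.0884 ≈ 440.7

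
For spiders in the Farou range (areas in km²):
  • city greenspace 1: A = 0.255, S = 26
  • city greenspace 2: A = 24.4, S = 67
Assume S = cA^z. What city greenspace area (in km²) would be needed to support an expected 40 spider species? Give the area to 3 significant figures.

z = ln(67/26) / ln(24.4/0.255) = 0.9466 / 4.5611 = 0.2075
c = 26 / 0.255^0.2075 = 26 / 0.7531 = 34.53
A = (40/34.53)^(1/0.2075) ⇒ ln A = ln(1.159)/0.2075 = 0.7092
A = e^0.7092 ≈ 2.032 km²

2.03 km²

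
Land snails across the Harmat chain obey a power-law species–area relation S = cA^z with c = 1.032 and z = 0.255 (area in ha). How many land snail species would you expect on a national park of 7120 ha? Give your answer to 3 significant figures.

S = 1.032 × 7120^0.255
ln S = ln 1.032 + 0.255 × ln 7120 = 0.0315 + 0.255 × 8.8707 = 2.2935
S = e^2.2935 ≈ 9.91

9.91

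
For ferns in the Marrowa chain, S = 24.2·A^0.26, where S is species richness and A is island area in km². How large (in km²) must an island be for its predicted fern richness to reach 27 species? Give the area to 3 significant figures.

1.52 km²

27 = 24.2 × A^0.26  ⇒  A^0.26 = 27/24.2 = 1.116
ln A = ln(1.116) / 0.26 = 0.1095 / 0.26 = 0.4211
A = e^0.4211 ≈ 1.524 km²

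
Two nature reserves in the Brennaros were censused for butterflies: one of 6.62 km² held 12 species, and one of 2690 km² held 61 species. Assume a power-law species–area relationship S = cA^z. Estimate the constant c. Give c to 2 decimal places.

z = ln(S₂/S₁) / ln(A₂/A₁) = ln(61/12) / ln(2690/6.62) = 1.6260 / 6.0072 = 0.2707
c = S₁ / A₁^z = 12 / 6.62^0.2707 = 12 / 1.668 = 7.194

7.19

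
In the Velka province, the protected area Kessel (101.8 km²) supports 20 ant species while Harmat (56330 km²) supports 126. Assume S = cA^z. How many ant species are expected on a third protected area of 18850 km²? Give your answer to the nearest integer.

92

z = ln(126/20) / ln(56330/101.8) = 1.8405 / 6.3160 = 0.2914
c = 20 / 101.8^0.2914 = 20 / 3.847 = 5.199
S₃ = 5.199 × 18850^0.2914 = 5.199 × 17.61 ≈ 91.59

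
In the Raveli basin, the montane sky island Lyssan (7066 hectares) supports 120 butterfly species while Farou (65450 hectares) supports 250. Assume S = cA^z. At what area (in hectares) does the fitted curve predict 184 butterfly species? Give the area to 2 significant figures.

z = ln(250/120) / ln(65450/7066) = 0.7340 / 2.2260 = 0.3297
c = 120 / 7066^0.3297 = 120 / 18.59 = 6.457
A = (184/6.457)^(1/0.3297) ⇒ ln A = ln(28.5)/0.3297 = 10.1594
A = e^10.1594 ≈ 25833 hectares

26000 hectares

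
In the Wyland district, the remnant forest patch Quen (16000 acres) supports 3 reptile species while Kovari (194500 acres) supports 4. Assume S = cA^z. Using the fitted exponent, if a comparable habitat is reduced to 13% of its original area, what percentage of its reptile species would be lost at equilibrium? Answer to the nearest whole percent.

z = ln(4/3) / ln(194500/16000) = 0.2877 / 2.4978 = 0.1152
S_new/S_old = (A_new/A_old)^z = 0.13^0.1152 = exp(0.1152 × -2.0402) = 0.7906
Fraction lost = 1 − 0.7906 = 0.2094

21%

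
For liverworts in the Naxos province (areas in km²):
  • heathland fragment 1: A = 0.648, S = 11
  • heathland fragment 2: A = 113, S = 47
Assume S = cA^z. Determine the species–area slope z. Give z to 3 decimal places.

Taking logs: ln S = ln c + z ln A, so z = (ln S₂ − ln S₁)/(ln A₂ − ln A₁).
z = ln(47/11) / ln(113/0.648) = ln(4.273) / ln(174.4) = 1.4523 / 5.1613 = 0.2814

0.281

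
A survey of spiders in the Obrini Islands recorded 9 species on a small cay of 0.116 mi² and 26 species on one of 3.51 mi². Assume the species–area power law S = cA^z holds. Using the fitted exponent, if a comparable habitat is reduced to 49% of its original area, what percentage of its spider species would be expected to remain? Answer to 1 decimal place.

z = ln(26/9) / ln(3.51/0.116) = 1.0609 / 3.4098 = 0.3111
S_new/S_old = (A_new/A_old)^z = 0.49^0.3111 = exp(0.3111 × -0.7133) = 0.801

80.1%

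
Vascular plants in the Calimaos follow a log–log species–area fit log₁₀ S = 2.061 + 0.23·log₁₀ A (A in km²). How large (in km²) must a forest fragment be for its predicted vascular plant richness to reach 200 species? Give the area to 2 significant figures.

200 = 115.1 × A^0.23  ⇒  A^0.23 = 200/115.1 = 1.738
ln A = ln(1.738) / 0.23 = 0.5527 / 0.23 = 2.4030
A = e^2.4030 ≈ 11.06 km²

11 km²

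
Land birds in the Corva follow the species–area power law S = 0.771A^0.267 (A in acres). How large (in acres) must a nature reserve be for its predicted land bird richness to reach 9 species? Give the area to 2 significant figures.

9 = 0.771 × A^0.267  ⇒  A^0.267 = 9/0.771 = 11.67
ln A = ln(11.67) / 0.267 = 2.4573 / 0.267 = 9.2033
A = e^9.2033 ≈ 9930 acres

9900 acres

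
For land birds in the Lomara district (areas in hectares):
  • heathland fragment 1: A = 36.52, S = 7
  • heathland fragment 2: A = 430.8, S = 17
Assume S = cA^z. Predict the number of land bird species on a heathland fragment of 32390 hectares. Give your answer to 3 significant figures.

z = ln(17/7) / ln(430.8/36.52) = 0.8873 / 2.4678 = 0.3596
c = 7 / 36.52^0.3596 = 7 / 3.646 = 1.92
S₃ = 1.92 × 32390^0.3596 = 1.92 × 41.85 ≈ 80.36

80.4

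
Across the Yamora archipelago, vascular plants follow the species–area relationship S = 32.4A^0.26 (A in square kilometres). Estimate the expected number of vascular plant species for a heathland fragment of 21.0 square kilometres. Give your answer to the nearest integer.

72 species

S = 32.4 × 21^0.26
ln S = ln 32.4 + 0.26 × ln 21 = 3.4782 + 0.26 × 3.0445 = 4.2697
S = e^4.2697 ≈ 71.5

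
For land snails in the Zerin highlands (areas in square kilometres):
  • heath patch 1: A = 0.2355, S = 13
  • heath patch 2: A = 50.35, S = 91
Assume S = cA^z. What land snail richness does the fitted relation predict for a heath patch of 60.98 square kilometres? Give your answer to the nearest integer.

z = ln(91/13) / ln(50.35/0.2355) = 1.9459 / 5.3650 = 0.3627
c = 13 / 0.2355^0.3627 = 13 / 0.5919 = 21.96
S₃ = 21.96 × 60.98^0.3627 = 21.96 × 4.441 ≈ 97.55

98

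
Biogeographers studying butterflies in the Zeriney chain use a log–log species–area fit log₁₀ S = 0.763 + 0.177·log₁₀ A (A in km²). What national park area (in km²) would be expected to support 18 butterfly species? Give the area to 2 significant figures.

18 = 5.794 × A^0.177  ⇒  A^0.177 = 18/5.794 = 3.107
ln A = ln(3.107) / 0.177 = 1.1335 / 0.177 = 6.4040
A = e^6.4040 ≈ 604.2 km²

600 km²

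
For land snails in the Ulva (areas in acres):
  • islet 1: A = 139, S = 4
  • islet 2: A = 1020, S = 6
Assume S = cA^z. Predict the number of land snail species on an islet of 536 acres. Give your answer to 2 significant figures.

5.3

z = ln(6/4) / ln(1020/139) = 0.4055 / 1.9931 = 0.2034
c = 4 / 139^0.2034 = 4 / 2.729 = 1.466
S₃ = 1.466 × 536^0.2034 = 1.466 × 3.591 ≈ 5.264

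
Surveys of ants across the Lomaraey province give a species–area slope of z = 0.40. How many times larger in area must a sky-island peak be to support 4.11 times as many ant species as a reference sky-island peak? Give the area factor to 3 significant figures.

34.2

(A₂/A₁)^0.4 = 4.11, so A₂/A₁ = 4.11^(1/0.4) = 4.11^2.5
ln(A₂/A₁) = ln 4.11 / 0.4 = 1.4134 / 0.4 = 3.5336
A₂/A₁ = e^3.5336 ≈ 34.25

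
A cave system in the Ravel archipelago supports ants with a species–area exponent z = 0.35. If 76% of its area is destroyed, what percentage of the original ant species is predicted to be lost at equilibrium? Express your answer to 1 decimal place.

S_new/S_old = (A_new/A_old)^z = 0.24^0.35
= exp(0.35 × ln 0.24) = exp(0.35 × -1.4271) = exp(-0.4995) ≈ 0.6068
Fraction lost = 1 − 0.6068 = 0.3932

39.3%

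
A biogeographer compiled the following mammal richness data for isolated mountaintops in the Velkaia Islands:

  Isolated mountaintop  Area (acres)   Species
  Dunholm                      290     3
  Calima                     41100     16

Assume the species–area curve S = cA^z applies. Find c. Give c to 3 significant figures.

0.442

z = ln(S₂/S₁) / ln(A₂/A₁) = ln(16/3) / ln(41100/290) = 1.6740 / 4.9539 = 0.3379
c = S₁ / A₁^z = 3 / 290^0.3379 = 3 / 6.793 = 0.4416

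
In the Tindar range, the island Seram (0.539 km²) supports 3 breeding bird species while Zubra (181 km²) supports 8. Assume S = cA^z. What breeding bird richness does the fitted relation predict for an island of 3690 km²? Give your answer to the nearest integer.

13

z = ln(8/3) / ln(181/0.539) = 0.9808 / 5.8165 = 0.1686
c = 3 / 0.539^0.1686 = 3 / 0.901 = 3.33
S₃ = 3.33 × 3690^0.1686 = 3.33 × 3.995 ≈ 13.3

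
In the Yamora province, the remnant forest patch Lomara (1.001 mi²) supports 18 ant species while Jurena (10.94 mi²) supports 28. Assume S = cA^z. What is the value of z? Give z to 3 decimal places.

Taking logs: ln S = ln c + z ln A, so z = (ln S₂ − ln S₁)/(ln A₂ − ln A₁).
z = ln(28/18) / ln(10.94/1.001) = ln(1.556) / ln(10.93) = 0.4418 / 2.3914 = 0.1848

0.185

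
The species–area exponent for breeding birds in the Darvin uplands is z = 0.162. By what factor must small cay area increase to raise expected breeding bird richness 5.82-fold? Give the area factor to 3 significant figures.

52700

(A₂/A₁)^0.162 = 5.82, so A₂/A₁ = 5.82^(1/0.162) = 5.82^6.173
ln(A₂/A₁) = ln 5.82 / 0.162 = 1.7613 / 0.162 = 10.8722
A₂/A₁ = e^10.8722 ≈ 52692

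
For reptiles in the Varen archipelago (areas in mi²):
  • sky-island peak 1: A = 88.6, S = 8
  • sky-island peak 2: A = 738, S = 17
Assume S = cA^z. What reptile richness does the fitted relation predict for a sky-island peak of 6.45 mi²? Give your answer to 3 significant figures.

z = ln(17/8) / ln(738/88.6) = 0.7538 / 2.1198 = 0.3556
c = 8 / 88.6^0.3556 = 8 / 4.926 = 1.624
S₃ = 1.624 × 6.45^0.3556 = 1.624 × 1.94 ≈ 3.151

3.15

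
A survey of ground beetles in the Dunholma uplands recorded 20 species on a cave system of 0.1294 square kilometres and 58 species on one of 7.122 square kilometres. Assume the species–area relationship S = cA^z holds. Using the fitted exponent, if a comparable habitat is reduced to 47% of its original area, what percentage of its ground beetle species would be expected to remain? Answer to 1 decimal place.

81.8%

z = ln(58/20) / ln(7.122/0.1294) = 1.0647 / 4.0080 = 0.2656
S_new/S_old = (A_new/A_old)^z = 0.47^0.2656 = exp(0.2656 × -0.7550) = 0.8183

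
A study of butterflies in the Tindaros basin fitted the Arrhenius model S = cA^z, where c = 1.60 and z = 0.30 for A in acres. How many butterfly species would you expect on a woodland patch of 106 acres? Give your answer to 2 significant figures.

6.5

S = 1.6 × 106^0.3 = 1.6 × 4.051 ≈ 6.482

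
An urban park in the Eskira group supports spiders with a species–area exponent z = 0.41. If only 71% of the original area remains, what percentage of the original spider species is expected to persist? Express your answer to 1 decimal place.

S_new/S_old = (A_new/A_old)^z = 0.71^0.41
= exp(0.41 × ln 0.71) = exp(0.41 × -0.3425) = exp(-0.1404) ≈ 0.869

86.9%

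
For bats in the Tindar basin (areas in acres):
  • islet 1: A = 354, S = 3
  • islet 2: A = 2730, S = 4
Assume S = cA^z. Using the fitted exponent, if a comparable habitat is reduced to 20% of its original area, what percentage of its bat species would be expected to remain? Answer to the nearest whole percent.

80%

z = ln(4/3) / ln(2730/354) = 0.2877 / 2.0428 = 0.1408
S_new/S_old = (A_new/A_old)^z = 0.2^0.1408 = exp(0.1408 × -1.6094) = 0.7972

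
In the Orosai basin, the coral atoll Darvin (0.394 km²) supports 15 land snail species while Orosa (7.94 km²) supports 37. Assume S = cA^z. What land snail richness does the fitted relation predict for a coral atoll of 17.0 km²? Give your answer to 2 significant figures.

47

z = ln(37/15) / ln(7.94/0.394) = 0.9029 / 3.0033 = 0.3006
c = 15 / 0.394^0.3006 = 15 / 0.7558 = 19.85
S₃ = 19.85 × 17^0.3006 = 19.85 × 2.344 ≈ 46.52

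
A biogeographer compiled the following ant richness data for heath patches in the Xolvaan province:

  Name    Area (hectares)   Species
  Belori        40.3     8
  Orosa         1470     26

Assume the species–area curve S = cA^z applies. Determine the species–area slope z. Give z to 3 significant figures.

Taking logs: ln S = ln c + z ln A, so z = (ln S₂ − ln S₁)/(ln A₂ − ln A₁).
z = ln(26/8) / ln(1470/40.3) = ln(3.25) / ln(36.48) = 1.1787 / 3.5967 = 0.3277

0.328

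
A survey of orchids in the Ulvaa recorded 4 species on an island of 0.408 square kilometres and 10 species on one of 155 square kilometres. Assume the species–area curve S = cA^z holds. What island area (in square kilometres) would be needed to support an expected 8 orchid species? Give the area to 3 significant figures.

z = ln(10/4) / ln(155/0.408) = 0.9163 / 5.9399 = 0.1543
c = 4 / 0.408^0.1543 = 4 / 0.8708 = 4.593
A = (8/4.593)^(1/0.1543) ⇒ ln A = ln(1.742)/0.1543 = 3.5969
A = e^3.5969 ≈ 36.48 square kilometres

36.5 square kilometres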